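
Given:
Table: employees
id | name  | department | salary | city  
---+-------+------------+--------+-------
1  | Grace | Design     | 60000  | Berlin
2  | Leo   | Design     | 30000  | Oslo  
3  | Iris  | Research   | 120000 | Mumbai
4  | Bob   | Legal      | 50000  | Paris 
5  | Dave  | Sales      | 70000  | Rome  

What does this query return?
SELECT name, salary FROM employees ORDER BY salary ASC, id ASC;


Sorting by salary ASC, then id ASC for ties

5 rows:
Leo, 30000
Bob, 50000
Grace, 60000
Dave, 70000
Iris, 120000


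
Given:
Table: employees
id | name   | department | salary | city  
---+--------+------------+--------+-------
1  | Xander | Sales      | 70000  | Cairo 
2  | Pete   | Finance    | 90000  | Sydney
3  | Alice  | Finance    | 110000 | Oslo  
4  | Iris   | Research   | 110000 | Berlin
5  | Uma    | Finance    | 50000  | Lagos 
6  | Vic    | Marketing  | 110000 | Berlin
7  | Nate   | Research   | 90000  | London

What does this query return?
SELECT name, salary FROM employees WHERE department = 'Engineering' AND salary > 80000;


Filtering: department = 'Engineering' AND salary > 80000
Matching: 0 rows

Empty result set (0 rows)


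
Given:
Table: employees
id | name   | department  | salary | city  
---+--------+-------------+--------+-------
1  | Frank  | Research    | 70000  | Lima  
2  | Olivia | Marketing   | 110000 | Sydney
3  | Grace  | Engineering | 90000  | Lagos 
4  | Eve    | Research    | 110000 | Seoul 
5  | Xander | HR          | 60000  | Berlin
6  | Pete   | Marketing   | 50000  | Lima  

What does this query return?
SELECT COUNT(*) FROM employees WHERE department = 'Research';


Counting rows where department = 'Research'
  Frank -> MATCH
  Eve -> MATCH


2


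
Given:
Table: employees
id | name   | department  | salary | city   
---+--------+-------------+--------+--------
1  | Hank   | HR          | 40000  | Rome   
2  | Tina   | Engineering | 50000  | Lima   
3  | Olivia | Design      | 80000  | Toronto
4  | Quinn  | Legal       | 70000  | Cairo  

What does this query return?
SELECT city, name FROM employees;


Projecting columns: city, name

4 rows:
Rome, Hank
Lima, Tina
Toronto, Olivia
Cairo, Quinn


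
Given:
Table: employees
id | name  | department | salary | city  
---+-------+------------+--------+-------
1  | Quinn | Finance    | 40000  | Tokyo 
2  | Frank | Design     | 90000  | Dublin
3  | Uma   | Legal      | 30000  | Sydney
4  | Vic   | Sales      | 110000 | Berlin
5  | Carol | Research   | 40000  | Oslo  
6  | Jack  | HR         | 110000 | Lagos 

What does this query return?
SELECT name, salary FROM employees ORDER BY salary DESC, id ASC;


Sorting by salary DESC, then id ASC for ties

6 rows:
Vic, 110000
Jack, 110000
Frank, 90000
Quinn, 40000
Carol, 40000
Uma, 30000


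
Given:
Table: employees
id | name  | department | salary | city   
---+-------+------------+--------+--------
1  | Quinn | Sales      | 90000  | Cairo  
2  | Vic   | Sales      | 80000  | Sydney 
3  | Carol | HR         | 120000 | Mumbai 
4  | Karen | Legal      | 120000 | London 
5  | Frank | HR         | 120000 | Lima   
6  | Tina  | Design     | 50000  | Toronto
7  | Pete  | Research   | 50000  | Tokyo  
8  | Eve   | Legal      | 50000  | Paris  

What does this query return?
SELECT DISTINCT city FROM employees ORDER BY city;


All 'city' values (row order): Cairo, Sydney, Mumbai, London, Lima, Toronto, Tokyo, Paris
Removing duplicates leaves 8 unique value(s).

8 values:
Cairo
Lima
London
Mumbai
Paris
Sydney
Tokyo
Toronto


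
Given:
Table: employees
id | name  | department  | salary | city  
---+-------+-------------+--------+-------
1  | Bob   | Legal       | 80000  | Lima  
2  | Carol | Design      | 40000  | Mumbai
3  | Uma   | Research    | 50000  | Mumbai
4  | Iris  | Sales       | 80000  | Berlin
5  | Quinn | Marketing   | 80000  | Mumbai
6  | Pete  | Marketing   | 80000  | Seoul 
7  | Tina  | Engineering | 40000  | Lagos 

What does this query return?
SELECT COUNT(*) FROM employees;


COUNT(*) counts all rows

7


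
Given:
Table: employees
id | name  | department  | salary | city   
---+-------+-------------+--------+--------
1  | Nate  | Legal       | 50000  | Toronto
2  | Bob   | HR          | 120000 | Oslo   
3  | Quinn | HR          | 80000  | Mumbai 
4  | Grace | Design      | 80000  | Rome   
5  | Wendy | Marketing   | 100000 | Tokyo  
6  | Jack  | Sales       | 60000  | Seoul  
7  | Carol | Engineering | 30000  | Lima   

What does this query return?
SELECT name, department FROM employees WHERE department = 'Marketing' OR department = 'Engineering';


Filtering: department = 'Marketing' OR 'Engineering'
Matching: 2 rows

2 rows:
Wendy, Marketing
Carol, Engineering


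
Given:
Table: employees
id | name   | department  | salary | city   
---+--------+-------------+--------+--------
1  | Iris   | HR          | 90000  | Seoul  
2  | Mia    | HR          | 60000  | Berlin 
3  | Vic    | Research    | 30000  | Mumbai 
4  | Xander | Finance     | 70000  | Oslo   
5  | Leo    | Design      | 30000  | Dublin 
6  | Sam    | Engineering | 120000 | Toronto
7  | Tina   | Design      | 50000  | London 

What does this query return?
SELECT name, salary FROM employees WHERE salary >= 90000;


Filtering: salary >= 90000
Matching: 2 rows

2 rows:
Iris, 90000
Sam, 120000


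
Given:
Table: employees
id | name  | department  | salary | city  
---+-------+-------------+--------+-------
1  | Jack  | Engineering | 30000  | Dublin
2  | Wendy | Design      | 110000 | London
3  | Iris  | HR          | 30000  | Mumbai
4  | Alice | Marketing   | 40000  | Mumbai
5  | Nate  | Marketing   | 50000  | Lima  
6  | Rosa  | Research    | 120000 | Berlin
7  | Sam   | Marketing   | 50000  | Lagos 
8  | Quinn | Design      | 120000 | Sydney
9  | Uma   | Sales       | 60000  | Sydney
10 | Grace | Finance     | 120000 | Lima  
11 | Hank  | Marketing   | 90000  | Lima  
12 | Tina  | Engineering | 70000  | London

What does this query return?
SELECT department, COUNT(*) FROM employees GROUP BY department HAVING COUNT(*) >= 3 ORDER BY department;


Groups with count >= 3:
  Marketing: 4 -> PASS
  Design: 2 -> filtered out
  Engineering: 2 -> filtered out
  Finance: 1 -> filtered out
  HR: 1 -> filtered out
  Research: 1 -> filtered out
  Sales: 1 -> filtered out


1 groups:
Marketing, 4


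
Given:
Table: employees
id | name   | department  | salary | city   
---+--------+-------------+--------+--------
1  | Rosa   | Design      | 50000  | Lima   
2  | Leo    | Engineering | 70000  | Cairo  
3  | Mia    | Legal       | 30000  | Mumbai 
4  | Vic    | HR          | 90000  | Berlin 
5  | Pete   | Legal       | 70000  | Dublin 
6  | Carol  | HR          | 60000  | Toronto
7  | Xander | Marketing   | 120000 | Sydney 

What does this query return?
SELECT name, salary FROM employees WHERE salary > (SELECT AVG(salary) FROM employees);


Subquery: AVG(salary) = 70000.0
Filtering: salary > 70000.0
  Vic (90000) -> MATCH
  Xander (120000) -> MATCH


2 rows:
Vic, 90000
Xander, 120000


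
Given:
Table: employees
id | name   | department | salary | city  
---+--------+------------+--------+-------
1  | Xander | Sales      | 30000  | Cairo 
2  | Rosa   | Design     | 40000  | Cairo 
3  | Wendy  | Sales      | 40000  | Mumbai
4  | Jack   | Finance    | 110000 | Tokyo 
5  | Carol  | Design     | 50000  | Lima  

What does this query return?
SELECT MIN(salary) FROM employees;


Salaries: 30000, 40000, 40000, 110000, 50000
MIN = 30000

30000


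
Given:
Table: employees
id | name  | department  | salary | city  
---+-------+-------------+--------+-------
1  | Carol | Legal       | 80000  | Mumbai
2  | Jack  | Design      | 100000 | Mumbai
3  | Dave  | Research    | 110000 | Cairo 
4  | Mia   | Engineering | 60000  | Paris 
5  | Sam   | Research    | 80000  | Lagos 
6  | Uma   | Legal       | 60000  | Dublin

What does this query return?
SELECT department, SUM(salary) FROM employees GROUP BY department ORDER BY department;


Summing salary within each department:
  Design: 100000 = 100000
  Engineering: 60000 = 60000
  Legal: 80000 + 60000 = 140000
  Research: 110000 + 80000 = 190000


4 groups:
Design, 100000
Engineering, 60000
Legal, 140000
Research, 190000


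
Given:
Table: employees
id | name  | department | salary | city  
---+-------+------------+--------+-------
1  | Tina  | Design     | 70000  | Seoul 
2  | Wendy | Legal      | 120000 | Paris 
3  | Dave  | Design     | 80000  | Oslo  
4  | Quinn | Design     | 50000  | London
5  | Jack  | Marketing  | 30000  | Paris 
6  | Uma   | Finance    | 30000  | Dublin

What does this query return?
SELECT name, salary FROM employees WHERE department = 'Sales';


Filtering: department = 'Sales'
Matching rows: 0

Empty result set (0 rows)


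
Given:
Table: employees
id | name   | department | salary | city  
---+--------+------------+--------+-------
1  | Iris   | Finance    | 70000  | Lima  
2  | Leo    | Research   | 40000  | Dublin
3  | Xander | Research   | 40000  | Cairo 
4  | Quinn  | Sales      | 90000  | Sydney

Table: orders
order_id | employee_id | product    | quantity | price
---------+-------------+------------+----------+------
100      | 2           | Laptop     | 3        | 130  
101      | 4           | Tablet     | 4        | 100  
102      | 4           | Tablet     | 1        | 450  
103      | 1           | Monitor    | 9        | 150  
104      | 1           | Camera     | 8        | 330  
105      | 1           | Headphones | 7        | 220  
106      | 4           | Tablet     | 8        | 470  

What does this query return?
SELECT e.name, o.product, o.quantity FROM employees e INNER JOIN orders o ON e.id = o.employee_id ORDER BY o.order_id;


Joining employees.id = orders.employee_id:
  employee Leo (id=2) -> order Laptop
  employee Quinn (id=4) -> order Tablet
  employee Quinn (id=4) -> order Tablet
  employee Iris (id=1) -> order Monitor
  employee Iris (id=1) -> order Camera
  employee Iris (id=1) -> order Headphones
  employee Quinn (id=4) -> order Tablet


7 rows:
Leo, Laptop, 3
Quinn, Tablet, 4
Quinn, Tablet, 1
Iris, Monitor, 9
Iris, Camera, 8
Iris, Headphones, 7
Quinn, Tablet, 8


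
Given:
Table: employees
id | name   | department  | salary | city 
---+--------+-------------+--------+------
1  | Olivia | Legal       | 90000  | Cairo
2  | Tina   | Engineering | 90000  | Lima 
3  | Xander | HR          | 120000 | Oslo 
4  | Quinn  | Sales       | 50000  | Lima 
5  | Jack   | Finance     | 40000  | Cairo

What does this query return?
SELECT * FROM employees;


SELECT * returns all 5 rows with all columns

5 rows:
1, Olivia, Legal, 90000, Cairo
2, Tina, Engineering, 90000, Lima
3, Xander, HR, 120000, Oslo
4, Quinn, Sales, 50000, Lima
5, Jack, Finance, 40000, Cairo


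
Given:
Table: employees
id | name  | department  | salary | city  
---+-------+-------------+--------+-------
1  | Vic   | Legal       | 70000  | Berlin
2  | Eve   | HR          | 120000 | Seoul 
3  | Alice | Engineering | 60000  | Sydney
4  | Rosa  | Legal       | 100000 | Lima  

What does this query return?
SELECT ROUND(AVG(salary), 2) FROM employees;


SUM(salary) = 350000
COUNT = 4
ROUND(AVG, 2) = ROUND(350000 / 4, 2) = 87500.0

87500.0


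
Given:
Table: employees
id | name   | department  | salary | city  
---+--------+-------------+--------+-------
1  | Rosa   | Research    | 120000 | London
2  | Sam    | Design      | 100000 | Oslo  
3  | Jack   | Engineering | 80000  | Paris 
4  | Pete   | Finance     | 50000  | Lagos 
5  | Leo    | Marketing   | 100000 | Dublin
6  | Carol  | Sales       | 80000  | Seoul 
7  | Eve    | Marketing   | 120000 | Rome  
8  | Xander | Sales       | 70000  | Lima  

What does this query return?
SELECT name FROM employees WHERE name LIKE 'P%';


LIKE 'P%' matches names starting with 'P'
Matching: 1

1 rows:
Pete


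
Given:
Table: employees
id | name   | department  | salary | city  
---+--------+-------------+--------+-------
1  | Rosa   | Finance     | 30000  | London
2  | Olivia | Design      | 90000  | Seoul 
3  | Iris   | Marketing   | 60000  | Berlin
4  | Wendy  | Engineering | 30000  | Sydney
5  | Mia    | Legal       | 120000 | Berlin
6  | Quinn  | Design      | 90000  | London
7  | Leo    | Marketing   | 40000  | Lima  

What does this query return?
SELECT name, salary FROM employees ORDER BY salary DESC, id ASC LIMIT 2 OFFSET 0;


Sort by salary DESC (id ASC tiebreak), then skip 0 and take 2
Rows 1 through 2

2 rows:
Mia, 120000
Olivia, 90000


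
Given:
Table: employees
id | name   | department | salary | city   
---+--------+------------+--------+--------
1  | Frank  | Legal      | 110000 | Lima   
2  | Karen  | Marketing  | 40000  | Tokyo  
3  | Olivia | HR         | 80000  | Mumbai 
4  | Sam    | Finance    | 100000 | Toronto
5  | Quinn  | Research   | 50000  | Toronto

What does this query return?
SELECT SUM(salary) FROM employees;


SUM(salary) = 110000 + 40000 + 80000 + 100000 + 50000 = 380000

380000


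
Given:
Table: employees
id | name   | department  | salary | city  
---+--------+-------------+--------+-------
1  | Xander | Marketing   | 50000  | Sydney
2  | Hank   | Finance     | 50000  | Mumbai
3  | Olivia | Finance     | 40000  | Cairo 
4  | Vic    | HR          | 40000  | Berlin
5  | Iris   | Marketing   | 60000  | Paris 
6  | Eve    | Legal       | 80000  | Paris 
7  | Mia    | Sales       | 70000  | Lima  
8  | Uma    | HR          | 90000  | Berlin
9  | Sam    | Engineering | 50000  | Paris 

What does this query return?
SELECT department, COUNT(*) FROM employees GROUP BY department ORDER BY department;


Assigning each row to its department group:
  Xander -> Marketing
  Hank -> Finance
  Olivia -> Finance
  Vic -> HR
  Iris -> Marketing
  Eve -> Legal
  Mia -> Sales
  Uma -> HR
  Sam -> Engineering


6 groups:
Engineering, 1
Finance, 2
HR, 2
Legal, 1
Marketing, 2
Sales, 1


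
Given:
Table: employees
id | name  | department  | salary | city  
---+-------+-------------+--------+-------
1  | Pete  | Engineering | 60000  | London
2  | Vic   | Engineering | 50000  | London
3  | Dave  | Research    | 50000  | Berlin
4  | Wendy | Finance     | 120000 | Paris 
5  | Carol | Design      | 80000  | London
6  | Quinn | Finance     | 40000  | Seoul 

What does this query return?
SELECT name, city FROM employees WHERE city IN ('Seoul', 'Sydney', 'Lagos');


Filtering: city IN ('Seoul', 'Sydney', 'Lagos')
Matching: 1 rows

1 rows:
Quinn, Seoul


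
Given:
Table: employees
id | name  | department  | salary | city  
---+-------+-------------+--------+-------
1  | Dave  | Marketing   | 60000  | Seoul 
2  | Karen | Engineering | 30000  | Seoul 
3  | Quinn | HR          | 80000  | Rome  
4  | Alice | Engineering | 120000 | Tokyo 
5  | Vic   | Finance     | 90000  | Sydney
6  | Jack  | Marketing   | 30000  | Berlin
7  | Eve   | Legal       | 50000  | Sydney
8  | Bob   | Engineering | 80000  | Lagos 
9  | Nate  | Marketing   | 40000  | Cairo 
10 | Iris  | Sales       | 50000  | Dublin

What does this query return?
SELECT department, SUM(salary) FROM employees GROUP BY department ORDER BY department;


Summing salary within each department:
  Engineering: 30000 + 120000 + 80000 = 230000
  Finance: 90000 = 90000
  HR: 80000 = 80000
  Legal: 50000 = 50000
  Marketing: 60000 + 30000 + 40000 = 130000
  Sales: 50000 = 50000


6 groups:
Engineering, 230000
Finance, 90000
HR, 80000
Legal, 50000
Marketing, 130000
Sales, 50000


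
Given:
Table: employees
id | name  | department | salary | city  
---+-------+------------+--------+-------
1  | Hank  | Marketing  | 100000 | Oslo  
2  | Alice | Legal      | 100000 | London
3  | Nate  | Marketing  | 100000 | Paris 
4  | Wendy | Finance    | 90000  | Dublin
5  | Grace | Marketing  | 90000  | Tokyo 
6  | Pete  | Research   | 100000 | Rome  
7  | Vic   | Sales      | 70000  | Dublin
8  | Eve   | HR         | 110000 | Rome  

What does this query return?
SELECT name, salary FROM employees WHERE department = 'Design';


Filtering: department = 'Design'
Matching rows: 0

Empty result set (0 rows)


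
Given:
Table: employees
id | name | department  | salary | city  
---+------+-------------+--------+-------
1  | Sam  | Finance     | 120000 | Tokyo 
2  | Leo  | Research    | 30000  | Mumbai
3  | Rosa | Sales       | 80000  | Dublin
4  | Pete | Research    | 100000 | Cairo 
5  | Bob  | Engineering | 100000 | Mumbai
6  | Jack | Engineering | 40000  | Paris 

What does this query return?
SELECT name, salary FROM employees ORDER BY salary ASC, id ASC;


Sorting by salary ASC, then id ASC for ties

6 rows:
Leo, 30000
Jack, 40000
Rosa, 80000
Pete, 100000
Bob, 100000
Sam, 120000


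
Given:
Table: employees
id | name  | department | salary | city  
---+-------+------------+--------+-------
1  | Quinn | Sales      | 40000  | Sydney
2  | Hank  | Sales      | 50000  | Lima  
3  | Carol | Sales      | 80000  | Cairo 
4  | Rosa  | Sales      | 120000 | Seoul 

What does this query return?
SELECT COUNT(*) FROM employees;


COUNT(*) counts all rows

4


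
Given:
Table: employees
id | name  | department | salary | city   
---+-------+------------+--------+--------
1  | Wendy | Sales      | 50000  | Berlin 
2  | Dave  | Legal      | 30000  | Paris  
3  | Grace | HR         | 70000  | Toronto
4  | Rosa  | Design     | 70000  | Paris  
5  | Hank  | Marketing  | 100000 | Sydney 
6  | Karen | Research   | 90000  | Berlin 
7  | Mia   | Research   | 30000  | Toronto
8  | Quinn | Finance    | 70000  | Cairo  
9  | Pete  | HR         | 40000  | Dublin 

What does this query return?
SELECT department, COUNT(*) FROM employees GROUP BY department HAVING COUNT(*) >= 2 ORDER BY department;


Groups with count >= 2:
  HR: 2 -> PASS
  Research: 2 -> PASS
  Design: 1 -> filtered out
  Finance: 1 -> filtered out
  Legal: 1 -> filtered out
  Marketing: 1 -> filtered out
  Sales: 1 -> filtered out


2 groups:
HR, 2
Research, 2


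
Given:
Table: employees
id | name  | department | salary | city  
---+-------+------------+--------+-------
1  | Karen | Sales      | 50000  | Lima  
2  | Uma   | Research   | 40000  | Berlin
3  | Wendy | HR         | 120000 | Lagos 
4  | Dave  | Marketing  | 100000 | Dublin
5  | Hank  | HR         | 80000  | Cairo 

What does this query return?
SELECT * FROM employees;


SELECT * returns all 5 rows with all columns

5 rows:
1, Karen, Sales, 50000, Lima
2, Uma, Research, 40000, Berlin
3, Wendy, HR, 120000, Lagos
4, Dave, Marketing, 100000, Dublin
5, Hank, HR, 80000, Cairo


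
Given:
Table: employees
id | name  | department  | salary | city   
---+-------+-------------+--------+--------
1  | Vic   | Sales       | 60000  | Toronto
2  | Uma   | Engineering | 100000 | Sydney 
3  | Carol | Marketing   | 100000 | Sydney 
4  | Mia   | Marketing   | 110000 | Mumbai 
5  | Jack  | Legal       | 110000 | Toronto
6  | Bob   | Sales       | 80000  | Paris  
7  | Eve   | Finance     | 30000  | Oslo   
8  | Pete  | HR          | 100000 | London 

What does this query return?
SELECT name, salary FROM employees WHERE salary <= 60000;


Filtering: salary <= 60000
Matching: 2 rows

2 rows:
Vic, 60000
Eve, 30000


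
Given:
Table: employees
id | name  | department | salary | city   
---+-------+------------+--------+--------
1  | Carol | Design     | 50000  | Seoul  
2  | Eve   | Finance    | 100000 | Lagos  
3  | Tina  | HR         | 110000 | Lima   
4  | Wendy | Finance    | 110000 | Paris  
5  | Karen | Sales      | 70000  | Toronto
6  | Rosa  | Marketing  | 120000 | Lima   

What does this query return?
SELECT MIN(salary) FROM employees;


Salaries: 50000, 100000, 110000, 110000, 70000, 120000
MIN = 50000

50000


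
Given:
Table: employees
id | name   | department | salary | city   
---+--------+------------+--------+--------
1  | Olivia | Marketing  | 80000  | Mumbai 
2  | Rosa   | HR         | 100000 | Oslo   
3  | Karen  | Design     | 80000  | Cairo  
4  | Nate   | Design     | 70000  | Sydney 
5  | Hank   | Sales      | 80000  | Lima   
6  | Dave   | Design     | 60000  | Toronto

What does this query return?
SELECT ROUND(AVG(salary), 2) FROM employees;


SUM(salary) = 470000
COUNT = 6
ROUND(AVG, 2) = ROUND(470000 / 6, 2) = 78333.33

78333.33


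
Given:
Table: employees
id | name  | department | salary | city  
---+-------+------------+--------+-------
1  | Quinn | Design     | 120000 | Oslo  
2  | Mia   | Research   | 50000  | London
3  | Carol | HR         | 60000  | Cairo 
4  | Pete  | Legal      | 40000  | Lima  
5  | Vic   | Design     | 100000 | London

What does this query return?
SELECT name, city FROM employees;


Projecting columns: name, city

5 rows:
Quinn, Oslo
Mia, London
Carol, Cairo
Pete, Lima
Vic, London


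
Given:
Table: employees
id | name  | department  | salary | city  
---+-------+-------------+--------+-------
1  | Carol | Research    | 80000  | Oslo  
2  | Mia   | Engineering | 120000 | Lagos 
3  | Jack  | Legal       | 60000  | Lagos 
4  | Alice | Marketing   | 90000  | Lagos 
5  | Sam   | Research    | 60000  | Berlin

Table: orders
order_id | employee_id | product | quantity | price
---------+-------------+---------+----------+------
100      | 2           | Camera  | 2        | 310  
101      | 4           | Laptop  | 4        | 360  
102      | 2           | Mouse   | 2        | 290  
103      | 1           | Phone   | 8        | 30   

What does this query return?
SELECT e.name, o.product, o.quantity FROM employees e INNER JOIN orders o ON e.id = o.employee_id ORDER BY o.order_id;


Joining employees.id = orders.employee_id:
  employee Mia (id=2) -> order Camera
  employee Alice (id=4) -> order Laptop
  employee Mia (id=2) -> order Mouse
  employee Carol (id=1) -> order Phone


4 rows:
Mia, Camera, 2
Alice, Laptop, 4
Mia, Mouse, 2
Carol, Phone, 8


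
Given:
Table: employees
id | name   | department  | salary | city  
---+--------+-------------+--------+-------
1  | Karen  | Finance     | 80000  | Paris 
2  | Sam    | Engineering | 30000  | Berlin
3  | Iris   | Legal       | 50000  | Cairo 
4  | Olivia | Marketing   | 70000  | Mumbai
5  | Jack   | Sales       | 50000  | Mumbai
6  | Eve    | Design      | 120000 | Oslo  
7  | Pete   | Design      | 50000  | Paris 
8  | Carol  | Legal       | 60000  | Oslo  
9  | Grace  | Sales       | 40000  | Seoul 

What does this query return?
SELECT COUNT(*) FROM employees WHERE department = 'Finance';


Counting rows where department = 'Finance'
  Karen -> MATCH


1


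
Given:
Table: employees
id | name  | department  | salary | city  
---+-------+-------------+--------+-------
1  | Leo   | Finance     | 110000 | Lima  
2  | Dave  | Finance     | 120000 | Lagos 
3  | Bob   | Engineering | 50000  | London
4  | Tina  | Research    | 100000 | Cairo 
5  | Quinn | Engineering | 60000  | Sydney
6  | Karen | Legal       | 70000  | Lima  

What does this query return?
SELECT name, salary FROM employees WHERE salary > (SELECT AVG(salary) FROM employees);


Subquery: AVG(salary) = 85000.0
Filtering: salary > 85000.0
  Leo (110000) -> MATCH
  Dave (120000) -> MATCH
  Tina (100000) -> MATCH


3 rows:
Leo, 110000
Dave, 120000
Tina, 100000


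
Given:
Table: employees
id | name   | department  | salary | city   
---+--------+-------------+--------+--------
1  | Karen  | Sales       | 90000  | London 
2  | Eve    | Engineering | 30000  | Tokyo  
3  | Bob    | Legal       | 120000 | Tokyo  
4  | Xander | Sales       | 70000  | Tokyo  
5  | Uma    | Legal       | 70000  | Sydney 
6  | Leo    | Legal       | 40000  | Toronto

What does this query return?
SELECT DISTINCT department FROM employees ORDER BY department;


All 'department' values (row order): Sales, Engineering, Legal, Sales, Legal, Legal
Removing duplicates leaves 3 unique value(s).

3 values:
Engineering
Legal
Sales


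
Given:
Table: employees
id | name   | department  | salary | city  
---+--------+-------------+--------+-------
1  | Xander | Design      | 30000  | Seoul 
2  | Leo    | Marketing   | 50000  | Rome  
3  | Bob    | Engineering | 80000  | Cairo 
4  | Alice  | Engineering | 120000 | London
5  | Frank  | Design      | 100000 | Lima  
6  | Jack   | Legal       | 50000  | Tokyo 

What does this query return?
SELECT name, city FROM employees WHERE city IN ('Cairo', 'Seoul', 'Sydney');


Filtering: city IN ('Cairo', 'Seoul', 'Sydney')
Matching: 2 rows

2 rows:
Xander, Seoul
Bob, Cairo


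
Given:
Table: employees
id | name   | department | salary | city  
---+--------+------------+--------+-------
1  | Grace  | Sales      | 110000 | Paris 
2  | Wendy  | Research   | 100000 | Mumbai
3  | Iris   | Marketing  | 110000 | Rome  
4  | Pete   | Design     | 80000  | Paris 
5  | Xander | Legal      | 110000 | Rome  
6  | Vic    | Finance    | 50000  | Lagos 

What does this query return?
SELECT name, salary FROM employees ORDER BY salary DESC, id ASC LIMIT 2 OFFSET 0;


Sort by salary DESC (id ASC tiebreak), then skip 0 and take 2
Rows 1 through 2

2 rows:
Grace, 110000
Iris, 110000


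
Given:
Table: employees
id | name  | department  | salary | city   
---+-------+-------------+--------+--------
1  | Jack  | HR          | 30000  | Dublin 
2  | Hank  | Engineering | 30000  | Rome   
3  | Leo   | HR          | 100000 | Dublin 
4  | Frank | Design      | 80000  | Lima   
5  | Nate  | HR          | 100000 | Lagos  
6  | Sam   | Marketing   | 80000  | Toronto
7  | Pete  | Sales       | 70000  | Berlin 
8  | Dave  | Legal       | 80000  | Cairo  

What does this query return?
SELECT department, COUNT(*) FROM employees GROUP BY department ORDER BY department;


Assigning each row to its department group:
  Jack -> HR
  Hank -> Engineering
  Leo -> HR
  Frank -> Design
  Nate -> HR
  Sam -> Marketing
  Pete -> Sales
  Dave -> Legal


6 groups:
Design, 1
Engineering, 1
HR, 3
Legal, 1
Marketing, 1
Sales, 1


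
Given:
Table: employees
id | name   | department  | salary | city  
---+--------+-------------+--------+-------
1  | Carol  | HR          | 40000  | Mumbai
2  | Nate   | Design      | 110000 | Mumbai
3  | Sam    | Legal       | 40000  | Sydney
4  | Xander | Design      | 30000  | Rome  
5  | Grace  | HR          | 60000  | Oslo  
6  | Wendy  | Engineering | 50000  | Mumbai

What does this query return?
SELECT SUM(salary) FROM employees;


SUM(salary) = 40000 + 110000 + 40000 + 30000 + 60000 + 50000 = 330000

330000


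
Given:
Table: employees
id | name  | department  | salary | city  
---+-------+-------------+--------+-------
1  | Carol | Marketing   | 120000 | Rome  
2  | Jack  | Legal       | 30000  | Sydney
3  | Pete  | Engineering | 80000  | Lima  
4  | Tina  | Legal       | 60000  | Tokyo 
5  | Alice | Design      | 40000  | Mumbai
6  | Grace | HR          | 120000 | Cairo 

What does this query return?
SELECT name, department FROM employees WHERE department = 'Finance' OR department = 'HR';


Filtering: department = 'Finance' OR 'HR'
Matching: 1 rows

1 rows:
Grace, HR


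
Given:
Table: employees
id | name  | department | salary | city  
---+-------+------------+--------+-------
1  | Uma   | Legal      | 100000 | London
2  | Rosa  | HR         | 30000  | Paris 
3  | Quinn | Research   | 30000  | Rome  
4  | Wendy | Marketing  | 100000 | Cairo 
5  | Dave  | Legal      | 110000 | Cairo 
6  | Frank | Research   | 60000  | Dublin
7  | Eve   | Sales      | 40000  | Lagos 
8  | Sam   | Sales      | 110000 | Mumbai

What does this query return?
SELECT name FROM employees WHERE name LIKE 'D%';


LIKE 'D%' matches names starting with 'D'
Matching: 1

1 rows:
Dave


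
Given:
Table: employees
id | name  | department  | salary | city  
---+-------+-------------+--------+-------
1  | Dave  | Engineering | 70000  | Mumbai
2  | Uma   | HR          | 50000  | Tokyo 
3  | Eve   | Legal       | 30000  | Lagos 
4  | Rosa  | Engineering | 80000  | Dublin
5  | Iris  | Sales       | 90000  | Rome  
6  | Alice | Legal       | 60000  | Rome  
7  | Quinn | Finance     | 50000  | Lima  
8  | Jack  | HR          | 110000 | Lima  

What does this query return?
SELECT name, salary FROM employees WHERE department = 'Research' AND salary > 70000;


Filtering: department = 'Research' AND salary > 70000
Matching: 0 rows

Empty result set (0 rows)


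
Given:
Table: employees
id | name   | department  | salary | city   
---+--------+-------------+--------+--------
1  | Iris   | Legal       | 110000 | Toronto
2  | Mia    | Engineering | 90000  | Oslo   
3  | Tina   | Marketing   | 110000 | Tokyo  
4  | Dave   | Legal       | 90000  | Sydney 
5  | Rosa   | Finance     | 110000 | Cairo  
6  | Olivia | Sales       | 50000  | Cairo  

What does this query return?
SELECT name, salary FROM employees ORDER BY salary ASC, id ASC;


Sorting by salary ASC, then id ASC for ties

6 rows:
Olivia, 50000
Mia, 90000
Dave, 90000
Iris, 110000
Tina, 110000
Rosa, 110000


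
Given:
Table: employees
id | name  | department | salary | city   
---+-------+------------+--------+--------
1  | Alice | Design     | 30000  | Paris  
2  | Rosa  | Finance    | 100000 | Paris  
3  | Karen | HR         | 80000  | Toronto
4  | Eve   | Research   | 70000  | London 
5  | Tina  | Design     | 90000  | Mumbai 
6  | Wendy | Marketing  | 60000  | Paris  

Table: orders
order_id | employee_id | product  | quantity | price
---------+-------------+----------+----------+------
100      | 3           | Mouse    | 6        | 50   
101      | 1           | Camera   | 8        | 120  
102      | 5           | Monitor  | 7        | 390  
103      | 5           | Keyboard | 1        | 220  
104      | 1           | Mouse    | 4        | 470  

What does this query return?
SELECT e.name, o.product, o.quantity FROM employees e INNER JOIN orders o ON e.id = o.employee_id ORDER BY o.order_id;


Joining employees.id = orders.employee_id:
  employee Karen (id=3) -> order Mouse
  employee Alice (id=1) -> order Camera
  employee Tina (id=5) -> order Monitor
  employee Tina (id=5) -> order Keyboard
  employee Alice (id=1) -> order Mouse


5 rows:
Karen, Mouse, 6
Alice, Camera, 8
Tina, Monitor, 7
Tina, Keyboard, 1
Alice, Mouse, 4


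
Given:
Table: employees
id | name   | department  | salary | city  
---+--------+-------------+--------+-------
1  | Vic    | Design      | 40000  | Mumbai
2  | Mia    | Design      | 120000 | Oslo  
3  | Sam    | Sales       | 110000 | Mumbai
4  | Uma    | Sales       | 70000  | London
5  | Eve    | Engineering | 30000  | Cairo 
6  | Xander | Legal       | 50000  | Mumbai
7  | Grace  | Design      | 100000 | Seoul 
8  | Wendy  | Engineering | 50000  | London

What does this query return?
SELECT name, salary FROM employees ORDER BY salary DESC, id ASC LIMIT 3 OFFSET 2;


Sort by salary DESC (id ASC tiebreak), then skip 2 and take 3
Rows 3 through 5

3 rows:
Grace, 100000
Uma, 70000
Xander, 50000


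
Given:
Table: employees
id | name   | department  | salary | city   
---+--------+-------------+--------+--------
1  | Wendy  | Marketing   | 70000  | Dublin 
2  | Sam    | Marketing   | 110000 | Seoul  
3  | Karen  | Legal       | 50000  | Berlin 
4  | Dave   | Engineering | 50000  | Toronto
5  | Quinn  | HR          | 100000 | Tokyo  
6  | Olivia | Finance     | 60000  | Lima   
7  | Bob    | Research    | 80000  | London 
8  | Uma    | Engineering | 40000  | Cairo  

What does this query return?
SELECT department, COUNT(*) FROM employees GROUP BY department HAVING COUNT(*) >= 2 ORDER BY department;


Groups with count >= 2:
  Engineering: 2 -> PASS
  Marketing: 2 -> PASS
  Finance: 1 -> filtered out
  HR: 1 -> filtered out
  Legal: 1 -> filtered out
  Research: 1 -> filtered out


2 groups:
Engineering, 2
Marketing, 2


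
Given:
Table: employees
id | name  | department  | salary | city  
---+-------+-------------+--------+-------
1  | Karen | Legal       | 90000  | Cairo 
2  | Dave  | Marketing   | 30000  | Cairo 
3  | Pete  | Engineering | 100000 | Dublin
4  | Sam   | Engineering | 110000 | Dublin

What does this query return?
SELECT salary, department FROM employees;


Projecting columns: salary, department

4 rows:
90000, Legal
30000, Marketing
100000, Engineering
110000, Engineering


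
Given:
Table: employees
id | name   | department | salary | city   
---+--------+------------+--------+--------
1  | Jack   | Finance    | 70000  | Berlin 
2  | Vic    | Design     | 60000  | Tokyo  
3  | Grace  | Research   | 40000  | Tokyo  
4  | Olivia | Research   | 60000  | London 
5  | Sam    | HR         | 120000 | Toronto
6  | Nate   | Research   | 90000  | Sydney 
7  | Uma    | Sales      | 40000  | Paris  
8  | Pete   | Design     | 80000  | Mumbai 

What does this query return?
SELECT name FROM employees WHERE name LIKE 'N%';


LIKE 'N%' matches names starting with 'N'
Matching: 1

1 rows:
Nate


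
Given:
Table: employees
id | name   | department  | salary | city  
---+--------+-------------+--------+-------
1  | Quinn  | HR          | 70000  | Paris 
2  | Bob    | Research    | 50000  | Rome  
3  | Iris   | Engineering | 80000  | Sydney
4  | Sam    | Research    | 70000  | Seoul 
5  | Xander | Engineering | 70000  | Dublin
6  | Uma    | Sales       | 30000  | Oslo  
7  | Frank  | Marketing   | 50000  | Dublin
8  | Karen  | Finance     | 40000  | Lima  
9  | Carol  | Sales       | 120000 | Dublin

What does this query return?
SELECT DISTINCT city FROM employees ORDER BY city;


All 'city' values (row order): Paris, Rome, Sydney, Seoul, Dublin, Oslo, Dublin, Lima, Dublin
Removing duplicates leaves 7 unique value(s).

7 values:
Dublin
Lima
Oslo
Paris
Rome
Seoul
Sydney


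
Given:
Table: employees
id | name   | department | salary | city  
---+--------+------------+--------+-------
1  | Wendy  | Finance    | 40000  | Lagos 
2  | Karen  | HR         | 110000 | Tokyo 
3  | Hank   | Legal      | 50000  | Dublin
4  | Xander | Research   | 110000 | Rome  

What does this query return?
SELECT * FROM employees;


SELECT * returns all 4 rows with all columns

4 rows:
1, Wendy, Finance, 40000, Lagos
2, Karen, HR, 110000, Tokyo
3, Hank, Legal, 50000, Dublin
4, Xander, Research, 110000, Rome


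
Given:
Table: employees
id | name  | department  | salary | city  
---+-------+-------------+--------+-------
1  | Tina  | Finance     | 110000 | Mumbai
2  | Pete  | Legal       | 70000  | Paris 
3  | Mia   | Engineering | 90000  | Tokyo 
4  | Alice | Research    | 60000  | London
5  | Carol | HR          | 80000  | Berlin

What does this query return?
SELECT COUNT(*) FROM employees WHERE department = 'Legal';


Counting rows where department = 'Legal'
  Pete -> MATCH


1


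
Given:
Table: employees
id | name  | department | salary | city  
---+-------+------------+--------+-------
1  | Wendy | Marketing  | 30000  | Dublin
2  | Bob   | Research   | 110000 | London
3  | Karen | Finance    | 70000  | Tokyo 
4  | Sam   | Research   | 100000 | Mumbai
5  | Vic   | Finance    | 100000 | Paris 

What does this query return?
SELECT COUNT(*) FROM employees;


COUNT(*) counts all rows

5


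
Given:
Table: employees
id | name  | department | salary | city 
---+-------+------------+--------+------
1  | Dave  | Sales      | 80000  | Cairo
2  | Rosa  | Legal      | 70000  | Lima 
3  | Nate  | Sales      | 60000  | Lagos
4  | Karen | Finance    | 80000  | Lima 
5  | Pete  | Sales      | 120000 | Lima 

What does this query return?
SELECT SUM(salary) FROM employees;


SUM(salary) = 80000 + 70000 + 60000 + 80000 + 120000 = 410000

410000


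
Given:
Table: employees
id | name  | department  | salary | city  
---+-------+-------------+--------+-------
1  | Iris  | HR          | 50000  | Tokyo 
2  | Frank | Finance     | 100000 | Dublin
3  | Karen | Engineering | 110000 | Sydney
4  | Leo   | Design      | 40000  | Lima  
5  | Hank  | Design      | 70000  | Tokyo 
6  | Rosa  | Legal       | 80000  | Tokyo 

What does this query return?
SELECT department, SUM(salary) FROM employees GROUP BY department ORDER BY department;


Summing salary within each department:
  Design: 40000 + 70000 = 110000
  Engineering: 110000 = 110000
  Finance: 100000 = 100000
  HR: 50000 = 50000
  Legal: 80000 = 80000


5 groups:
Design, 110000
Engineering, 110000
Finance, 100000
HR, 50000
Legal, 80000


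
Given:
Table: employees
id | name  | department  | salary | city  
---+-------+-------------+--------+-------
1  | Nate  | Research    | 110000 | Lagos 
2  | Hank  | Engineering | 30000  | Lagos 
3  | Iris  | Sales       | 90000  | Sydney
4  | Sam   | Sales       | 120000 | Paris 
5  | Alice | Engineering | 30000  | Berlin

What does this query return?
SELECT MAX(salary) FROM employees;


Salaries: 110000, 30000, 90000, 120000, 30000
MAX = 120000

120000


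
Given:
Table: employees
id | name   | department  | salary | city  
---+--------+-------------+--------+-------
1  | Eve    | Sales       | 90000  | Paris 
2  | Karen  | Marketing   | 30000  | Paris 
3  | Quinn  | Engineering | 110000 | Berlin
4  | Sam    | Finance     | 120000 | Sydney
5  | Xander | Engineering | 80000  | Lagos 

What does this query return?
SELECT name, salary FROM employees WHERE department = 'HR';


Filtering: department = 'HR'
Matching rows: 0

Empty result set (0 rows)


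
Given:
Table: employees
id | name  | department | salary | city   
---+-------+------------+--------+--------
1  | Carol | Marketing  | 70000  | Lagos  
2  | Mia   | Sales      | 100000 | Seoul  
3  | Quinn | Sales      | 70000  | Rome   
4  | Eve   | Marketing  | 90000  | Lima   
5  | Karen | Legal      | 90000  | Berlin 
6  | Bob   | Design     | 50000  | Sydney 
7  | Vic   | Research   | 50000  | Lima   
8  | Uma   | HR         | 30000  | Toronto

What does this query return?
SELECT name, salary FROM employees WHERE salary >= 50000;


Filtering: salary >= 50000
Matching: 7 rows

7 rows:
Carol, 70000
Mia, 100000
Quinn, 70000
Eve, 90000
Karen, 90000
Bob, 50000
Vic, 50000


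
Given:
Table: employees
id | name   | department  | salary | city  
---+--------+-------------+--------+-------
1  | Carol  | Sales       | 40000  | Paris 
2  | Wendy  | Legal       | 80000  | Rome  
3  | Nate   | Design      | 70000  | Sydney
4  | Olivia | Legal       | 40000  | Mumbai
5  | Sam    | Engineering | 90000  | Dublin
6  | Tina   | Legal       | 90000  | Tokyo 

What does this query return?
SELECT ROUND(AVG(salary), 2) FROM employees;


SUM(salary) = 410000
COUNT = 6
ROUND(AVG, 2) = ROUND(410000 / 6, 2) = 68333.33

68333.33


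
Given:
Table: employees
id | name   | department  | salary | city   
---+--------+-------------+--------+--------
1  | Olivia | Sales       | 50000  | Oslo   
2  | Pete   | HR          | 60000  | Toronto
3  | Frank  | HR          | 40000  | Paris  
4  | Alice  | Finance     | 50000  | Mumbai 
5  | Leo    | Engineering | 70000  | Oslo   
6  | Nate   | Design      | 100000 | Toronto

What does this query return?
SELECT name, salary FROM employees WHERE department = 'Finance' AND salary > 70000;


Filtering: department = 'Finance' AND salary > 70000
Matching: 0 rows

Empty result set (0 rows)


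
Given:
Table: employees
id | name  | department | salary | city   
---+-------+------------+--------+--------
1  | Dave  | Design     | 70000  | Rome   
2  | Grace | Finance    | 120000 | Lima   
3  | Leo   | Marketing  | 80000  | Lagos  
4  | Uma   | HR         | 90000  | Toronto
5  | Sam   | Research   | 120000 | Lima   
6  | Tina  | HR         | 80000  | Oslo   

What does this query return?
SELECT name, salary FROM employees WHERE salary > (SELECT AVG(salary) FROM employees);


Subquery: AVG(salary) = 93333.33
Filtering: salary > 93333.33
  Grace (120000) -> MATCH
  Sam (120000) -> MATCH


2 rows:
Grace, 120000
Sam, 120000


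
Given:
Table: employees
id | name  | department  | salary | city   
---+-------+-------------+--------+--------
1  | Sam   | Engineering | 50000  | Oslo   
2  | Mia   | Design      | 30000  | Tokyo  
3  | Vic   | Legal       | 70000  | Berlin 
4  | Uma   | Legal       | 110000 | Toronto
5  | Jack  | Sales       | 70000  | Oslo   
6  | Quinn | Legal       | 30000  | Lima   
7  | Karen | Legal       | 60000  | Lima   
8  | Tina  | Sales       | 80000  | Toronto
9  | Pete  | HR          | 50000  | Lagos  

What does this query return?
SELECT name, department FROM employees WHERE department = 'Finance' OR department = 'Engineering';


Filtering: department = 'Finance' OR 'Engineering'
Matching: 1 rows

1 rows:
Sam, Engineering
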